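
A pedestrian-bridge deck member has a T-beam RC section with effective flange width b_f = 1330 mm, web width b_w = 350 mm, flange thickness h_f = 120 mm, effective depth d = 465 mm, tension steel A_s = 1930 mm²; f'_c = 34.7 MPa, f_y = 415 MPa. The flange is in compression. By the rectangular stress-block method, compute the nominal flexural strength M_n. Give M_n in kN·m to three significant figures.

M_n ≈ 364 kN·m

Tension: T = A_s f_y = 1930 × 415 = 800950 N.
Try a within the flange: a = T/(0.85 f'_c b_f) = 800950/(0.85 × 34.7 × 1330) = 20.42 mm.
Since a = 20.42 ≤ h_f = 120 mm, the stress block lies entirely in the flange; analyse as a rectangular beam of width b_f.
M_n = T(d − a/2) = 800950 × (465 − 10.21) = 364.26 × 10⁶ N·mm.
M_n = 364.26 kN·m.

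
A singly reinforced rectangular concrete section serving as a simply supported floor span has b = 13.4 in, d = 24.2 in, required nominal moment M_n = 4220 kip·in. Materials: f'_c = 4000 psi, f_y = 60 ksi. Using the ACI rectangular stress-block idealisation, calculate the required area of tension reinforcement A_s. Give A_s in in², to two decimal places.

From M_n = 0.85 f'_c a b (d − a/2):
a = d − √(d² − 2M_n/(0.85 f'_c b)) = 24.2 − √(24.2² − 2 × 4220/(0.85 × 4 × 13.4)) = 4.190 in.
A_s = 0.85 f'_c a b / f_y = 0.85 × 4 × 4.190 × 13.4 / 60 = 3.182 in².

A_s ≈ 3.18 in²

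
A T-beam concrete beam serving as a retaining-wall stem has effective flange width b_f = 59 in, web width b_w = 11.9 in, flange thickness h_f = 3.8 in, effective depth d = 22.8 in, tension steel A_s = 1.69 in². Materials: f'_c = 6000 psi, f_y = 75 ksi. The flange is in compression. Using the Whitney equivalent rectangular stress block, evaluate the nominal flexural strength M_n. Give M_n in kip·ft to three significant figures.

Tension: T = A_s f_y = 1.69 × 75 = 126.75 kips.
Try a within the flange: a = T/(0.85 f'_c b_f) = 126.75/(0.85 × 6 × 59) = 0.421 in.
Since a = 0.421 ≤ h_f = 3.8 in, the stress block lies entirely in the flange; analyse as a rectangular beam of width b_f.
M_n = T(d − a/2) = 126.75 × (22.8 − 0.2105) = 2863.2 kip·in.
M_n = 2863.2/12 = 238.60 kip·ft.

M_n ≈ 239 kip·ft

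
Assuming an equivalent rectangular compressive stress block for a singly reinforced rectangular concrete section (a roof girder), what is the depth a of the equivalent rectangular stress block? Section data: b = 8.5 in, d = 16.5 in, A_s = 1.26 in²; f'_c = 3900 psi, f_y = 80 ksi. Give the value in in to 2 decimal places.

a ≈ 3.58 in

T = A_s f_y = 1.26 × 80 = 100.8 kips.
a = T/(0.85 f'_c b) = 100.8/(0.85 × 3.9 × 8.5) = 3.58 in.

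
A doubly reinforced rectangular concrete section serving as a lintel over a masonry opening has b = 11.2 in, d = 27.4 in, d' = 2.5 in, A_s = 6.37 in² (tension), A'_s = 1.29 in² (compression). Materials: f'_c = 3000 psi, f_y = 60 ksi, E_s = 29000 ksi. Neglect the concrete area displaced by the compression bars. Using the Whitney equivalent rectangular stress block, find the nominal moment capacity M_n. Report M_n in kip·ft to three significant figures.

M_n ≈ 721 kip·ft

Assume both steels yield.
a = (A_s − A'_s) f_y/(0.85 f'_c b) = (6.37 − 1.29) × 60/(0.85 × 3 × 11.2) = 10.672 in.
c = a/β₁ = 10.672/0.85 = 12.555 in; ε'_s = 0.003(c − d')/c = 0.0024 ≥ ε_y = 0.0021, so the compression steel yields.
M_n = (A_s − A'_s) f_y (d − a/2) + A'_s f_y (d − d') = 304.8 × (27.4 − 5.336) + 77.4 × (27.4 − 2.5) = 6725.1 + 1927.3 = 8652.4 kip·in = 8652.4/12 = 721.03 kip·ft.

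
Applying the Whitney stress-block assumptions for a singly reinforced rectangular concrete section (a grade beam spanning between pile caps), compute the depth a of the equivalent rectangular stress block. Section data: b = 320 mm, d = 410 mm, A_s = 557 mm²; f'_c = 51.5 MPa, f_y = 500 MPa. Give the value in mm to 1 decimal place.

a ≈ 19.9 mm

T = A_s f_y = 557 × 500 = 278500 N = 278.5 kN.
Setting C = 0.85 f'_c a b equal to T: a = 278500/(0.85 × 51.5 × 320) = 19.9 mm.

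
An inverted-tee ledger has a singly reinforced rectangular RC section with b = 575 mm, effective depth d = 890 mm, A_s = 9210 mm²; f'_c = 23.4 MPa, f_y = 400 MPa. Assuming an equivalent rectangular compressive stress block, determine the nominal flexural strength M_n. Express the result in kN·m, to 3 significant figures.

M_n ≈ 2690 kN·m

T = A_s f_y = 9210 × 400 = 3684000 N = 3684 kN.
From C = T: a = T/(0.85 f'_c b) = 3684000/(0.85 × 23.4 × 575) = 322.12 mm.
M_n = T(d − a/2) = 3684 kN × (890 − 161.06) mm = 2685.41 kN·m.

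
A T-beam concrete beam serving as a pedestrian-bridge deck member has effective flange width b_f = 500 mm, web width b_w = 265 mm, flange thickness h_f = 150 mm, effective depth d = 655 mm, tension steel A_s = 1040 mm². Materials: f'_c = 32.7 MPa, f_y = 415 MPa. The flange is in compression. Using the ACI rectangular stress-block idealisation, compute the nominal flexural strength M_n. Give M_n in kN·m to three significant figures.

M_n ≈ 276 kN·m

Tension: T = A_s f_y = 1040 × 415 = 431600 N.
Try a within the flange: a = T/(0.85 f'_c b_f) = 431600/(0.85 × 32.7 × 500) = 31.06 mm.
Since a = 31.06 ≤ h_f = 150 mm, the stress block lies entirely in the flange; analyse as a rectangular beam of width b_f.
M_n = T(d − a/2) = 431600 × (655 − 15.53) = 276.00 × 10⁶ N·mm.
M_n = 276.00 kN·m.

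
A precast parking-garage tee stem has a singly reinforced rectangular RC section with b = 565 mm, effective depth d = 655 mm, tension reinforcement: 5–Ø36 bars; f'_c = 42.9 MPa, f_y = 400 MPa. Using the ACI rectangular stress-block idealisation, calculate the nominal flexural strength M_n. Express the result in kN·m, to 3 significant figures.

A_s = 5 × 1018 = 5090 mm².
T = A_s f_y = 5090 × 400 = 2036000 N = 2036 kN.
From C = T: a = T/(0.85 f'_c b) = 2036000/(0.85 × 42.9 × 565) = 98.82 mm.
M_n = T(d − a/2) = 2036 kN × (655 − 49.41) mm = 1232.98 kN·m.

M_n ≈ 1230 kN·m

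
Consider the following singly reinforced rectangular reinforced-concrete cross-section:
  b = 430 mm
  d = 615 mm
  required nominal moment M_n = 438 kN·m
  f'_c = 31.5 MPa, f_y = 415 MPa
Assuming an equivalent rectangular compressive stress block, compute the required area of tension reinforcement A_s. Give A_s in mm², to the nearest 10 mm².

With M_n = 0.85 f'_c a b (d − a/2), solve the quadratic for a:
a = d − √(d² − 2M_n/(0.85 f'_c b)) = 615 − √(615² − 2 × 438×10⁶/(0.85 × 31.5 × 430)) = 65.33 mm.
A_s = 0.85 f'_c a b / f_y = 0.85 × 31.5 × 65.33 × 430 / 415 = 1812.4 mm².

A_s ≈ 1810 mm²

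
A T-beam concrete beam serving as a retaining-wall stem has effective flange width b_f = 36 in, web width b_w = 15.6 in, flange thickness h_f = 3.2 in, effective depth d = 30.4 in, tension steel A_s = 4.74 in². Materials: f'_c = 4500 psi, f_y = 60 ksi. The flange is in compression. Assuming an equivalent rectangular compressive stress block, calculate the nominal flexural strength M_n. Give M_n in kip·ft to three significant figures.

Tension: T = A_s f_y = 4.74 × 60 = 284.4 kips.
Try a within the flange: a = T/(0.85 f'_c b_f) = 284.4/(0.85 × 4.5 × 36) = 2.065 in.
Since a = 2.065 ≤ h_f = 3.2 in, the stress block lies entirely in the flange; analyse as a rectangular beam of width b_f.
M_n = T(d − a/2) = 284.4 × (30.4 − 1.0325) = 8352.1 kip·in.
M_n = 8352.1/12 = 696.01 kip·ft.

M_n ≈ 696 kip·ft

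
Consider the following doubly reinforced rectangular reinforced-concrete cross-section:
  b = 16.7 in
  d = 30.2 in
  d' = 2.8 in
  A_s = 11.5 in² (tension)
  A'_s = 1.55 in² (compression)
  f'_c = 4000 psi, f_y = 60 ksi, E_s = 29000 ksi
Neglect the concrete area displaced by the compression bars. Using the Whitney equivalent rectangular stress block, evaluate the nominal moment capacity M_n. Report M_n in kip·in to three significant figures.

M_n ≈ 17400 kip·in

Assume both steels yield.
a = (A_s − A'_s) f_y/(0.85 f'_c b) = (11.5 − 1.55) × 60/(0.85 × 4 × 16.7) = 10.514 in.
c = a/β₁ = 10.514/0.85 = 12.369 in; ε'_s = 0.003(c − d')/c = 0.0023 ≥ ε_y = 0.0021, so the compression steel yields.
M_n = (A_s − A'_s) f_y (d − a/2) + A'_s f_y (d − d') = 597 × (30.2 − 5.257) + 93 × (30.2 − 2.8) = 14891.0 + 2548.2 = 17439.2 kip·in.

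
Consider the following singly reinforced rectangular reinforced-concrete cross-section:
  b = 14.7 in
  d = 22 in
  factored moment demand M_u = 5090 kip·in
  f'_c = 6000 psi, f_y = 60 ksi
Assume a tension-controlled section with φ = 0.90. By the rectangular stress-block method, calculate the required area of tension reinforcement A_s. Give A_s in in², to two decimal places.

M_n = M_u/φ = 5090/0.90 = 5655.56 kip·in.
From M_n = 0.85 f'_c a b (d − a/2):
a = d − √(d² − 2M_n/(0.85 f'_c b)) = 22 − √(22² − 2 × 5655.56/(0.85 × 6 × 14.7)) = 3.748 in.
A_s = 0.85 f'_c a b / f_y = 0.85 × 6 × 3.748 × 14.7 / 60 = 4.683 in².

A_s ≈ 4.68 in²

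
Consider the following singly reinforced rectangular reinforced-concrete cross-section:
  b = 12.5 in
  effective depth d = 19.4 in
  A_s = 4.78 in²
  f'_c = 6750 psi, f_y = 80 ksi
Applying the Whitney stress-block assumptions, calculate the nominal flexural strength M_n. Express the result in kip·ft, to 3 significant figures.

M_n ≈ 533 kip·ft

T = A_s f_y = 4.78 × 80 = 382.4 kips.
a = T/(0.85 f'_c b) = 382.4/(0.85 × 6.75 × 12.5) = 5.332 in.
M_n = T(d − a/2) = 382.4 × (19.4 − 2.666) = 6399.1 kip·in = 6399.1/12 = 533.26 kip·ft.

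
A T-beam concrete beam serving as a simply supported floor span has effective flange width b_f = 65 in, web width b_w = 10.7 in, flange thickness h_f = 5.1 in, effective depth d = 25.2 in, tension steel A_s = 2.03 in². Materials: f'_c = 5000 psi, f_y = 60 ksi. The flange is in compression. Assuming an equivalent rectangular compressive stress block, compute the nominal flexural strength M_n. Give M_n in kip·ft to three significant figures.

Tension: T = A_s f_y = 2.03 × 60 = 121.8 kips.
Try a within the flange: a = T/(0.85 f'_c b_f) = 121.8/(0.85 × 5 × 65) = 0.441 in.
Since a = 0.441 ≤ h_f = 5.1 in, the stress block lies entirely in the flange; analyse as a rectangular beam of width b_f.
M_n = T(d − a/2) = 121.8 × (25.2 − 0.2205) = 3042.5 kip·in.
M_n = 3042.5/12 = 253.54 kip·ft.

M_n ≈ 254 kip·ft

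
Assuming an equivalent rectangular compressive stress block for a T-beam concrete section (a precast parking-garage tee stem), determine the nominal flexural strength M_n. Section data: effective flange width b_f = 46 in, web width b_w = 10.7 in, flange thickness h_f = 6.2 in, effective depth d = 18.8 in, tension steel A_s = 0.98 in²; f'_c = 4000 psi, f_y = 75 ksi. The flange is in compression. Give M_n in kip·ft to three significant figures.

Tension: T = A_s f_y = 0.98 × 75 = 73.5 kips.
Try a within the flange: a = T/(0.85 f'_c b_f) = 73.5/(0.85 × 4 × 46) = 0.470 in.
Since a = 0.470 ≤ h_f = 6.2 in, the stress block lies entirely in the flange; analyse as a rectangular beam of width b_f.
M_n = T(d − a/2) = 73.5 × (18.8 − 0.235) = 1364.5 kip·in.
M_n = 1364.5/12 = 113.71 kip·ft.

M_n ≈ 114 kip·ft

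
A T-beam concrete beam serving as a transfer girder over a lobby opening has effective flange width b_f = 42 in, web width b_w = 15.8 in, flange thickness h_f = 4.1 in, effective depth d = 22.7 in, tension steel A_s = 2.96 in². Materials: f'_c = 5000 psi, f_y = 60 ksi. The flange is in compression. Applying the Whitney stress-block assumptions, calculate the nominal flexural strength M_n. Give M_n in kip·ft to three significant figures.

M_n ≈ 329 kip·ft

Tension: T = A_s f_y = 2.96 × 60 = 177.6 kips.
Try a within the flange: a = T/(0.85 f'_c b_f) = 177.6/(0.85 × 5 × 42) = 0.995 in.
Since a = 0.995 ≤ h_f = 4.1 in, the stress block lies entirely in the flange; analyse as a rectangular beam of width b_f.
M_n = T(d − a/2) = 177.6 × (22.7 − 0.4975) = 3943.2 kip·in.
M_n = 3943.2/12 = 328.60 kip·ft.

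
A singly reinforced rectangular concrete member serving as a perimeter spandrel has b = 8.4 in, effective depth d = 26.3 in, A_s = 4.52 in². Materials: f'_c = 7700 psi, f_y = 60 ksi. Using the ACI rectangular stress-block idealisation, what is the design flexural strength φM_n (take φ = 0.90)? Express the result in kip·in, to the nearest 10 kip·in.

T = A_s f_y = 4.52 × 60 = 271.2 kips.
a = T/(0.85 f'_c b) = 271.2/(0.85 × 7.7 × 8.4) = 4.933 in.
M_n = T(d − a/2) = 271.2 × (26.3 − 2.4665) = 6463.6 kip·in.
φM_n = 0.90 × 6463.6 = 5817.2 kip·in.

φM_n ≈ 5820 kip·in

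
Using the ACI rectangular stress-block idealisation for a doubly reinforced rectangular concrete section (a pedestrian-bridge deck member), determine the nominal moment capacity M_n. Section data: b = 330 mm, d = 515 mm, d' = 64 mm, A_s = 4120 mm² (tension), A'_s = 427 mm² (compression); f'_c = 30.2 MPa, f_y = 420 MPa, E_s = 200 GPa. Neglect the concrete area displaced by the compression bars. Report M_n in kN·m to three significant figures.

M_n ≈ 738 kN·m

Assume both tension and compression steel yield.
Net tension couple steel: A_s − A'_s = 3693 mm².
a = (A_s − A'_s) f_y / (0.85 f'_c b) = 1551060/(0.85 × 30.2 × 330) = 183.10 mm.
c = a/β₁ = 183.10/0.834 = 219.54 mm; ε'_s = 0.003(c − d')/c = 0.0021 ≥ f_y/E_s = 0.0021, so compression steel does yield.
M_n = (A_s − A'_s) f_y (d − a/2) + A'_s f_y (d − d') = [1551060 × (515 − 91.55) + 179340 × (515 − 64)] × 10⁻⁶ = 656.80 + 80.88 = 737.68 kN·m.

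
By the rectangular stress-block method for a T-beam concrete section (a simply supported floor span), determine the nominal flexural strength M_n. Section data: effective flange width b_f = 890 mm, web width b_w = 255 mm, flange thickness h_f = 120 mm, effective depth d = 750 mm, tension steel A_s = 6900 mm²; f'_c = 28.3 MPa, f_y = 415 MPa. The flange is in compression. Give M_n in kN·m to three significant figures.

M_n ≈ 1950 kN·m

Tension: T = A_s f_y = 6900 × 415 = 2863500 N.
Try a within the flange: a = T/(0.85 f'_c b_f) = 2863500/(0.85 × 28.3 × 890) = 133.75 mm.
a = 133.75 > h_f = 120 mm: the block extends into the web. Split into flange-overhang and web parts.
C_f = 0.85 f'_c (b_f − b_w) h_f = 0.85 × 28.3 × (890 − 255) × 120 = 1832991 N.
Remaining web compression depth: a_w = (T − C_f)/(0.85 f'_c b_w) = (2863500 − 1832991)/(0.85 × 28.3 × 255) = 168.00 mm.
M_n = C_f(d − h_f/2) + (T − C_f)(d − a_w/2) = 1832991 × (750 − 60) + 1030509 × (750 − 84) = 1264.76 + 686.32 = 1951.08 × 10⁶ N·mm.
M_n = 1951.08 kN·m.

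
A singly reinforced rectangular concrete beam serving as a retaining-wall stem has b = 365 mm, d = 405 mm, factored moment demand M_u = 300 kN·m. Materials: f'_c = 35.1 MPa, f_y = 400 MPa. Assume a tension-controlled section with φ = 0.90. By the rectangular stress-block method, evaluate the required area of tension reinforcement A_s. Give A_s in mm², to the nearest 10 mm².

M_n = M_u/φ = 300/0.90 = 333.333 kN·m.
With M_n = 0.85 f'_c a b (d − a/2), solve the quadratic for a:
a = d − √(d² − 2M_n/(0.85 f'_c b)) = 405 − √(405² − 2 × 333.333×10⁶/(0.85 × 35.1 × 365)) = 84.37 mm.
A_s = 0.85 f'_c a b / f_y = 0.85 × 35.1 × 84.37 × 365 / 400 = 2296.9 mm².

A_s ≈ 2300 mm²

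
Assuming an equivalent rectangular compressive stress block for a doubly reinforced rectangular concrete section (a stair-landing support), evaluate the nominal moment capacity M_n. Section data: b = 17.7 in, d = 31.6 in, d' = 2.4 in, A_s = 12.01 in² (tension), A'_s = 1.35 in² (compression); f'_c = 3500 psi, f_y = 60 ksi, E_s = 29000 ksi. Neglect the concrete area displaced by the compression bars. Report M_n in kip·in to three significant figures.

Assume both steels yield.
a = (A_s − A'_s) f_y/(0.85 f'_c b) = (12.01 − 1.35) × 60/(0.85 × 3.5 × 17.7) = 12.146 in.
c = a/β₁ = 12.146/0.85 = 14.289 in; ε'_s = 0.003(c − d')/c = 0.0025 ≥ ε_y = 0.0021, so the compression steel yields.
M_n = (A_s − A'_s) f_y (d − a/2) + A'_s f_y (d − d') = 639.6 × (31.6 − 6.073) + 81 × (31.6 − 2.4) = 16327.1 + 2365.2 = 18692.3 kip·in.

M_n ≈ 18700 kip·in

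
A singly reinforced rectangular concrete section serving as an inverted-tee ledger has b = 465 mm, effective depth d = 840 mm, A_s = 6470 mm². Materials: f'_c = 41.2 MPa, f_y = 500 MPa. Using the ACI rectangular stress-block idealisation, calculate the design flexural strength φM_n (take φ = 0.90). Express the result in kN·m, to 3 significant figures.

T = A_s f_y = 6470 × 500 = 3235000 N = 3235 kN.
From C = T: a = T/(0.85 f'_c b) = 3235000/(0.85 × 41.2 × 465) = 198.66 mm.
M_n = T(d − a/2) = 3235 kN × (840 − 99.33) mm = 2396.07 kN·m.
φM_n = 0.90 × 2396.07 = 2156.46 kN·m.

φM_n ≈ 2160 kN·m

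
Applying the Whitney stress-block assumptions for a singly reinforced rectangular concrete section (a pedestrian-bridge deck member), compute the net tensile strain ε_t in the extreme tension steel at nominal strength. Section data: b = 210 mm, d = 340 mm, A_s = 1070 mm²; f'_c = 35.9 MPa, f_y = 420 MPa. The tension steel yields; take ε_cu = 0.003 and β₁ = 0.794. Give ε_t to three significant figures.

ε_t ≈ 0.00855

a = A_s f_y/(0.85 f'_c b) = 70.13 mm.
β₁ = 0.794, so c = a/β₁ = 70.13/0.794 = 88.32 mm.
From the linear strain diagram with ε_cu = 0.003: ε_t = 0.003 (d − c)/c = 0.003 × (340 − 88.32)/88.32 = 0.00855.
Since ε_t ≥ 0.005, the section is tension-controlled.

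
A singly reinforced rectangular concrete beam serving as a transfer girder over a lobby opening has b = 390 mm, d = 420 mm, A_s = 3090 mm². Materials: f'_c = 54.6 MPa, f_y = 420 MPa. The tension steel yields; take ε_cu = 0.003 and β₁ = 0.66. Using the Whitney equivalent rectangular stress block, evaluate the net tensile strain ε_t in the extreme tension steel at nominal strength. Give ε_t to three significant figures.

ε_t ≈ 0.00860

a = A_s f_y/(0.85 f'_c b) = 71.70 mm.
β₁ = 0.66, so c = a/β₁ = 71.70/0.66 = 108.64 mm.
From the linear strain diagram with ε_cu = 0.003: ε_t = 0.003 (d − c)/c = 0.003 × (420 − 108.64)/108.64 = 0.00860.
Since ε_t ≥ 0.005, the section is tension-controlled.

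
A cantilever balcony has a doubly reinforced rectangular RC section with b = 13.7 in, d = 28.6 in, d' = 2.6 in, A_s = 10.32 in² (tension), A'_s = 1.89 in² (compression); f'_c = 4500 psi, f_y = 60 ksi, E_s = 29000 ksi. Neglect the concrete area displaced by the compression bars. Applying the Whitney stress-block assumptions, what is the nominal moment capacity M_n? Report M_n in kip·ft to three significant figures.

Assume both steels yield.
a = (A_s − A'_s) f_y/(0.85 f'_c b) = (10.32 − 1.89) × 60/(0.85 × 4.5 × 13.7) = 9.652 in.
c = a/β₁ = 9.652/0.825 = 11.699 in; ε'_s = 0.003(c − d')/c = 0.0023 ≥ ε_y = 0.0021, so the compression steel yields.
M_n = (A_s − A'_s) f_y (d − a/2) + A'_s f_y (d − d') = 505.8 × (28.6 − 4.826) + 113.4 × (28.6 − 2.6) = 12024.9 + 2948.4 = 14973.3 kip·in = 14973.3/12 = 1247.78 kip·ft.

M_n ≈ 1250 kip·ft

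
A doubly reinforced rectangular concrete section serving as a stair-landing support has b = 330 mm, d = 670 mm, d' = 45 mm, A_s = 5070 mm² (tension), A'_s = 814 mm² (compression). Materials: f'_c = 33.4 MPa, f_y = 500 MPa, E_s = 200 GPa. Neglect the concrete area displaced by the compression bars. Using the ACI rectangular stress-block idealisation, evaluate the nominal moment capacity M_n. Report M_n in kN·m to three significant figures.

M_n ≈ 1440 kN·m

Assume both tension and compression steel yield.
Net tension couple steel: A_s − A'_s = 4256 mm².
a = (A_s − A'_s) f_y / (0.85 f'_c b) = 2128000/(0.85 × 33.4 × 330) = 227.14 mm.
c = a/β₁ = 227.14/0.811 = 280.07 mm; ε'_s = 0.003(c − d')/c = 0.0025 ≥ f_y/E_s = 0.0025, so compression steel does yield.
M_n = (A_s − A'_s) f_y (d − a/2) + A'_s f_y (d − d') = [2128000 × (670 − 113.57) + 407000 × (670 − 45)] × 10⁻⁶ = 1184.08 + 254.38 = 1438.46 kN·m.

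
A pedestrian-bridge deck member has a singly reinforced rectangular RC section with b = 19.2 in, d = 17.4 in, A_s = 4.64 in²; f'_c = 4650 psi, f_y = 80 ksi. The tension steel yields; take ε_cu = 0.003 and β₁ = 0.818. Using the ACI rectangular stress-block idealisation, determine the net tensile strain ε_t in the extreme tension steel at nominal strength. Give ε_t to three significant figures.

a = A_s f_y/(0.85 f'_c b) = 4.891 in.
β₁ = 0.818, so c = a/β₁ = 4.891/0.818 = 5.979 in.
From the linear strain diagram with ε_cu = 0.003: ε_t = 0.003 (d − c)/c = 0.003 × (17.4 − 5.979)/5.979 = 0.00573.
Since ε_t ≥ 0.005, the section is tension-controlled.

ε_t ≈ 0.00573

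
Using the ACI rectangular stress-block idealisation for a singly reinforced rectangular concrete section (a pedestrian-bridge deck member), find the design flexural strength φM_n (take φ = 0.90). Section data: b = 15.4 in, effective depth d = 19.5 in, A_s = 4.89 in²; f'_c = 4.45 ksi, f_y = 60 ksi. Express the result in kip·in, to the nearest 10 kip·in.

φM_n ≈ 4480 kip·in

T = A_s f_y = 4.89 × 60 = 293.4 kips.
a = T/(0.85 f'_c b) = 293.4/(0.85 × 4.45 × 15.4) = 5.037 in.
M_n = T(d − a/2) = 293.4 × (19.5 − 2.5185) = 4982.4 kip·in.
φM_n = 0.90 × 4982.4 = 4484.2 kip·in.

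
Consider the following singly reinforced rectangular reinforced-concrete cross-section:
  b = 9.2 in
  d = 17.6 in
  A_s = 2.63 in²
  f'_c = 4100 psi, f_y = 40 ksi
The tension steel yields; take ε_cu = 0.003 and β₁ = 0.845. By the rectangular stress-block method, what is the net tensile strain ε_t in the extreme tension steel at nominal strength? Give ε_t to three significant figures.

ε_t ≈ 0.0106

a = A_s f_y/(0.85 f'_c b) = 3.281 in.
β₁ = 0.845, so c = a/β₁ = 3.281/0.845 = 3.883 in.
From the linear strain diagram with ε_cu = 0.003: ε_t = 0.003 (d − c)/c = 0.003 × (17.6 − 3.883)/3.883 = 0.0106.
Since ε_t ≥ 0.005, the section is tension-controlled.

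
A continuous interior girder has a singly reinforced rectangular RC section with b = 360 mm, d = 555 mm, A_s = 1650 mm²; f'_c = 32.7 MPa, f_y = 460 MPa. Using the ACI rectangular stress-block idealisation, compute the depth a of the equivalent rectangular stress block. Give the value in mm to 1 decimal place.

a ≈ 75.9 mm

T = A_s f_y = 1650 × 460 = 759000 N = 759 kN.
Setting C = 0.85 f'_c a b equal to T: a = 759000/(0.85 × 32.7 × 360) = 75.9 mm.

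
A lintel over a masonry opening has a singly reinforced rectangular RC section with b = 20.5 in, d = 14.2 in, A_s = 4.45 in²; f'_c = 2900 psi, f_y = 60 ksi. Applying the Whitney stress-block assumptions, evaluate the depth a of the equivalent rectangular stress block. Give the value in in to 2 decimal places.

T = A_s f_y = 4.45 × 60 = 267 kips.
a = T/(0.85 f'_c b) = 267/(0.85 × 2.9 × 20.5) = 5.28 in.

a ≈ 5.28 in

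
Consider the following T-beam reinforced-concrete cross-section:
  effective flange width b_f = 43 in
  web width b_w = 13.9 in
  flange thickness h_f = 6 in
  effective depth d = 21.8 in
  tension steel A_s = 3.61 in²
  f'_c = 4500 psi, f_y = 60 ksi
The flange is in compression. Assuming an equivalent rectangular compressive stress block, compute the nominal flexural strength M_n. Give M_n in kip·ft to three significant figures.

M_n ≈ 382 kip·ft

Tension: T = A_s f_y = 3.61 × 60 = 216.6 kips.
Try a within the flange: a = T/(0.85 f'_c b_f) = 216.6/(0.85 × 4.5 × 43) = 1.317 in.
Since a = 1.317 ≤ h_f = 6 in, the stress block lies entirely in the flange; analyse as a rectangular beam of width b_f.
M_n = T(d − a/2) = 216.6 × (21.8 − 0.6585) = 4579.2 kip·in.
M_n = 4579.2/12 = 381.60 kip·ft.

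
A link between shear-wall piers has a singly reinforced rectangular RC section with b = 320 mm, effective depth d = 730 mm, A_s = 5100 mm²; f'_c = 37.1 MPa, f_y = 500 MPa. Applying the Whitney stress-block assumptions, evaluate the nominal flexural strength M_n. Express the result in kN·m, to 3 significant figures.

M_n ≈ 1540 kN·m

T = A_s f_y = 5100 × 500 = 2550000 N = 2550 kN.
From C = T: a = T/(0.85 f'_c b) = 2550000/(0.85 × 37.1 × 320) = 252.70 mm.
M_n = T(d − a/2) = 2550 kN × (730 − 126.35) mm = 1539.31 kN·m.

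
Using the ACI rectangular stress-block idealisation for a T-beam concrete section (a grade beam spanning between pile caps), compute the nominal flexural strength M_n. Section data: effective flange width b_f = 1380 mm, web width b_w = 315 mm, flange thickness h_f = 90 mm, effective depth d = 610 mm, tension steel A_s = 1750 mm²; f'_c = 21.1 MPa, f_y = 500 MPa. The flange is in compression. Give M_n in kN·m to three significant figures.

Tension: T = A_s f_y = 1750 × 500 = 875000 N.
Try a within the flange: a = T/(0.85 f'_c b_f) = 875000/(0.85 × 21.1 × 1380) = 35.35 mm.
Since a = 35.35 ≤ h_f = 90 mm, the stress block lies entirely in the flange; analyse as a rectangular beam of width b_f.
M_n = T(d − a/2) = 875000 × (610 − 17.675) = 518.28 × 10⁶ N·mm.
M_n = 518.28 kN·m.

M_n ≈ 518 kN·m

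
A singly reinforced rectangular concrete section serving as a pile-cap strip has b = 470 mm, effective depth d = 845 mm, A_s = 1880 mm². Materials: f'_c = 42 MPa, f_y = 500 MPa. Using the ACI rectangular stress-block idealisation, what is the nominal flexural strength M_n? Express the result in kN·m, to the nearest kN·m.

T = A_s f_y = 1880 × 500 = 940000 N = 940 kN.
From C = T: a = T/(0.85 f'_c b) = 940000/(0.85 × 42 × 470) = 56.02 mm.
M_n = T(d − a/2) = 940 kN × (845 − 28.01) mm = 767.97 kN·m.

M_n ≈ 768 kN·m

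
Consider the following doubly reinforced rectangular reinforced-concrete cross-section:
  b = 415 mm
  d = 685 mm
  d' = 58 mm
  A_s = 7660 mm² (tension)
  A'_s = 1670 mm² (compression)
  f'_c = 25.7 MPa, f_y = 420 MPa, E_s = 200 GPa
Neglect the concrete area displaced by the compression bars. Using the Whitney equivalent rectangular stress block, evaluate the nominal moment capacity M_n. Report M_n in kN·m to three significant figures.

M_n ≈ 1810 kN·m

Assume both tension and compression steel yield.
Net tension couple steel: A_s − A'_s = 5990 mm².
a = (A_s − A'_s) f_y / (0.85 f'_c b) = 2515800/(0.85 × 25.7 × 415) = 277.51 mm.
c = a/β₁ = 277.51/0.85 = 326.48 mm; ε'_s = 0.003(c − d')/c = 0.0025 ≥ f_y/E_s = 0.0021, so compression steel does yield.
M_n = (A_s − A'_s) f_y (d − a/2) + A'_s f_y (d − d') = [2515800 × (685 − 138.755) + 701400 × (685 − 58)] × 10⁻⁶ = 1374.24 + 439.78 = 1814.02 kN·m.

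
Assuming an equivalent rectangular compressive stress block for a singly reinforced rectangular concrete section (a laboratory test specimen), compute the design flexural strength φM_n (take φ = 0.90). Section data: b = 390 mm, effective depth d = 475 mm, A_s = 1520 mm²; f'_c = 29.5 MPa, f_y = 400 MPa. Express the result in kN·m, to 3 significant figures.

T = A_s f_y = 1520 × 400 = 608000 N = 608 kN.
From C = T: a = T/(0.85 f'_c b) = 608000/(0.85 × 29.5 × 390) = 62.17 mm.
M_n = T(d − a/2) = 608 kN × (475 − 31.085) mm = 269.90 kN·m.
φM_n = 0.90 × 269.90 = 242.91 kN·m.

φM_n ≈ 243 kN·m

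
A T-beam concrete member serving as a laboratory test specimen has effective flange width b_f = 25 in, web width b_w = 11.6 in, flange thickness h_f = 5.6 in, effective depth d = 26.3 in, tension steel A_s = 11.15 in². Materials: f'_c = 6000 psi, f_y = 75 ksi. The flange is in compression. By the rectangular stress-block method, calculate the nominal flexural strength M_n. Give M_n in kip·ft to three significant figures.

Tension: T = A_s f_y = 11.15 × 75 = 836.25 kips.
Try a within the flange: a = T/(0.85 f'_c b_f) = 836.25/(0.85 × 6 × 25) = 6.559 in.
a = 6.559 > h_f = 5.6 in: the block extends into the web. Split into flange-overhang and web parts.
C_f = 0.85 f'_c (b_f − b_w) h_f = 0.85 × 6 × (25 − 11.6) × 5.6 = 382.7 kips.
Remaining web compression depth: a_w = (T − C_f)/(0.85 f'_c b_w) = (836.25 − 382.7)/(0.85 × 6 × 11.6) = 7.666 in.
M_n = C_f(d − h_f/2) + (T − C_f)(d − a_w/2) = 382.7 × (26.3 − 2.8) + 453.55 × (26.3 − 3.833) = 8993.5 + 10189.9 = 19183.4 kip·in.
M_n = 19183.4/12 = 1598.62 kip·ft.

M_n ≈ 1600 kip·ft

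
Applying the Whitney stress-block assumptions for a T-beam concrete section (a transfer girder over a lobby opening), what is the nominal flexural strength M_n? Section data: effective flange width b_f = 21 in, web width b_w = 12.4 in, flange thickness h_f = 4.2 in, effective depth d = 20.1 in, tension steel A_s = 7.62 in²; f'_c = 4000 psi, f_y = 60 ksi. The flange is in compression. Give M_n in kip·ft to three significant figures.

M_n ≈ 634 kip·ft

Tension: T = A_s f_y = 7.62 × 60 = 457.2 kips.
Try a within the flange: a = T/(0.85 f'_c b_f) = 457.2/(0.85 × 4 × 21) = 6.403 in.
a = 6.403 > h_f = 4.2 in: the block extends into the web. Split into flange-overhang and web parts.
C_f = 0.85 f'_c (b_f − b_w) h_f = 0.85 × 4 × (21 − 12.4) × 4.2 = 122.8 kips.
Remaining web compression depth: a_w = (T − C_f)/(0.85 f'_c b_w) = (457.2 − 122.8)/(0.85 × 4 × 12.4) = 7.932 in.
M_n = C_f(d − h_f/2) + (T − C_f)(d − a_w/2) = 122.8 × (20.1 − 2.1) + 334.4 × (20.1 − 3.966) = 2210.4 + 5395.2 = 7605.6 kip·in.
M_n = 7605.6/12 = 633.80 kip·ft.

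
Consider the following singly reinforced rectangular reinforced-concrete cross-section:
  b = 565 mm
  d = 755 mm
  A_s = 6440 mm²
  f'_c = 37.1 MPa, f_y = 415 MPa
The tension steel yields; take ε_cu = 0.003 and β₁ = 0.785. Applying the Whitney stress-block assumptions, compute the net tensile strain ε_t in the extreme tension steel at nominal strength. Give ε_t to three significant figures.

ε_t ≈ 0.00885

a = A_s f_y/(0.85 f'_c b) = 150.00 mm.
β₁ = 0.785, so c = a/β₁ = 150.00/0.785 = 191.08 mm.
From the linear strain diagram with ε_cu = 0.003: ε_t = 0.003 (d − c)/c = 0.003 × (755 − 191.08)/191.08 = 0.00885.
Since ε_t ≥ 0.005, the section is tension-controlled.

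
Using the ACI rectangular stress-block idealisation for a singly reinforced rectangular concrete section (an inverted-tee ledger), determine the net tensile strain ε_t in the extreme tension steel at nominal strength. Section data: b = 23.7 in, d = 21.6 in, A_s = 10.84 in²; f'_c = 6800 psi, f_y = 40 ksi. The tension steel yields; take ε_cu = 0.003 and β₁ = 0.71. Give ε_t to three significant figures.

a = A_s f_y/(0.85 f'_c b) = 3.165 in.
β₁ = 0.71, so c = a/β₁ = 3.165/0.71 = 4.458 in.
From the linear strain diagram with ε_cu = 0.003: ε_t = 0.003 (d − c)/c = 0.003 × (21.6 − 4.458)/4.458 = 0.0115.
Since ε_t ≥ 0.005, the section is tension-controlled.

ε_t ≈ 0.0115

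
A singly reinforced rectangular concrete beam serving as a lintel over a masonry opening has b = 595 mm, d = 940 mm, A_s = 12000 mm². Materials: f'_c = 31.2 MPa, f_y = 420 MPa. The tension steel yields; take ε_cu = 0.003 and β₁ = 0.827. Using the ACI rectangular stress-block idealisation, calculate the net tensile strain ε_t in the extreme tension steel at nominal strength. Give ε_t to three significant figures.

a = A_s f_y/(0.85 f'_c b) = 319.40 mm.
β₁ = 0.827, so c = a/β₁ = 319.40/0.827 = 386.22 mm.
From the linear strain diagram with ε_cu = 0.003: ε_t = 0.003 (d − c)/c = 0.003 × (940 − 386.22)/386.22 = 0.00430.
ε_t is between 0.004 and 0.005 — transition zone.

ε_t ≈ 0.00430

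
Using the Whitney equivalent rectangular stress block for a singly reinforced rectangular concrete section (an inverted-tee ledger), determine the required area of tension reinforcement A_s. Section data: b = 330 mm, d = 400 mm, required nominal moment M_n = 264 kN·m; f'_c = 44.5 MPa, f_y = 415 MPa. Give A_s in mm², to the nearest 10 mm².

With M_n = 0.85 f'_c a b (d − a/2), solve the quadratic for a:
a = d − √(d² − 2M_n/(0.85 f'_c b)) = 400 − √(400² − 2 × 264×10⁶/(0.85 × 44.5 × 330)) = 56.93 mm.
A_s = 0.85 f'_c a b / f_y = 0.85 × 44.5 × 56.93 × 330 / 415 = 1712.3 mm².

A_s ≈ 1710 mm²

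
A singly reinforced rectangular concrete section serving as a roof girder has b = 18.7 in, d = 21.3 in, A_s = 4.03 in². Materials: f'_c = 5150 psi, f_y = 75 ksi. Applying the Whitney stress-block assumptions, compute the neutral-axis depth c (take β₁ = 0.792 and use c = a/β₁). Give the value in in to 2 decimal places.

T = A_s f_y = 4.03 × 75 = 302.25 kips.
a = T/(0.85 f'_c b) = 302.25/(0.85 × 5.15 × 18.7) = 3.6923 in.
With β₁ = 0.792, c = a/β₁ = 3.6923/0.792 = 4.66 in.

c ≈ 4.66 in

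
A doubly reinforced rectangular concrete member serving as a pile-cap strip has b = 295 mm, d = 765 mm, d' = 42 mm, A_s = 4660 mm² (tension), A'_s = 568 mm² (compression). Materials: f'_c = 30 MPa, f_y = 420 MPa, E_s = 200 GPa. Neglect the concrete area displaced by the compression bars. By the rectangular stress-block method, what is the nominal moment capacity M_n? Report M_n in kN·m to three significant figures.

Assume both tension and compression steel yield.
Net tension couple steel: A_s − A'_s = 4092 mm².
a = (A_s − A'_s) f_y / (0.85 f'_c b) = 1718640/(0.85 × 30 × 295) = 228.47 mm.
c = a/β₁ = 228.47/0.836 = 273.29 mm; ε'_s = 0.003(c − d')/c = 0.0025 ≥ f_y/E_s = 0.0021, so compression steel does yield.
M_n = (A_s − A'_s) f_y (d − a/2) + A'_s f_y (d − d') = [1718640 × (765 − 114.235) + 238560 × (765 − 42)] × 10⁻⁶ = 1118.43 + 172.48 = 1290.91 kN·m.

M_n ≈ 1290 kN·m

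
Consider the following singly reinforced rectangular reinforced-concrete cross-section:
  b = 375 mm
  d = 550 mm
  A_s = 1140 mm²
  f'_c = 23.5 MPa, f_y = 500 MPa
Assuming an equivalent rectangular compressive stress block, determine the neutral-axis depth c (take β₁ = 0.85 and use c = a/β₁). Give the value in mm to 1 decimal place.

T = A_s f_y = 1140 × 500 = 570000 N = 570 kN.
Setting C = 0.85 f'_c a b equal to T: a = 570000/(0.85 × 23.5 × 375) = 76.095 mm.
With β₁ = 0.85, c = a/β₁ = 76.095/0.85 = 89.5 mm.

c ≈ 89.5 mm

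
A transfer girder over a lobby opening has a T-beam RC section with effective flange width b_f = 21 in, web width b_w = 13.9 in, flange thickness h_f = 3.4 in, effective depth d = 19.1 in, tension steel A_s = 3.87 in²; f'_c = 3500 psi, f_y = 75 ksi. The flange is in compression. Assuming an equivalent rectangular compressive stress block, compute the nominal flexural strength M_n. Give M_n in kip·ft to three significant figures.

M_n ≈ 404 kip·ft

Tension: T = A_s f_y = 3.87 × 75 = 290.25 kips.
Try a within the flange: a = T/(0.85 f'_c b_f) = 290.25/(0.85 × 3.5 × 21) = 4.646 in.
a = 4.646 > h_f = 3.4 in: the block extends into the web. Split into flange-overhang and web parts.
C_f = 0.85 f'_c (b_f − b_w) h_f = 0.85 × 3.5 × (21 − 13.9) × 3.4 = 71.8 kips.
Remaining web compression depth: a_w = (T − C_f)/(0.85 f'_c b_w) = (290.25 − 71.8)/(0.85 × 3.5 × 13.9) = 5.283 in.
M_n = C_f(d − h_f/2) + (T − C_f)(d − a_w/2) = 71.8 × (19.1 − 1.7) + 218.45 × (19.1 − 2.6415) = 1249.3 + 3595.4 = 4844.7 kip·in.
M_n = 4844.7/12 = 403.73 kip·ft.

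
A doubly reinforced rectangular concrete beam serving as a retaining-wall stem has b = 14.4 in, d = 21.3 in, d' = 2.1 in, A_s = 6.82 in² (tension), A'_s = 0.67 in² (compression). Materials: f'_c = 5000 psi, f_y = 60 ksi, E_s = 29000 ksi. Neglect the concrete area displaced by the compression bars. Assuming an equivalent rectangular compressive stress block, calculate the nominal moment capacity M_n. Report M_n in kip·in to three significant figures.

M_n ≈ 7520 kip·in

Assume both steels yield.
a = (A_s − A'_s) f_y/(0.85 f'_c b) = (6.82 − 0.67) × 60/(0.85 × 5 × 14.4) = 6.029 in.
c = a/β₁ = 6.029/0.8 = 7.536 in; ε'_s = 0.003(c − d')/c = 0.0022 ≥ ε_y = 0.0021, so the compression steel yields.
M_n = (A_s − A'_s) f_y (d − a/2) + A'_s f_y (d − d') = 369 × (21.3 − 3.0145) + 40.2 × (21.3 − 2.1) = 6747.3 + 771.8 = 7519.1 kip·in.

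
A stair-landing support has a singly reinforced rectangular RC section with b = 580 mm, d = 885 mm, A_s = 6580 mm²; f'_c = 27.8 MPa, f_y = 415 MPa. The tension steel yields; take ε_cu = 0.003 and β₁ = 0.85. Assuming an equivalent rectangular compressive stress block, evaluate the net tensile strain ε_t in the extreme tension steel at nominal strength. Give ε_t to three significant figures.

a = A_s f_y/(0.85 f'_c b) = 199.24 mm.
β₁ = 0.85, so c = a/β₁ = 199.24/0.85 = 234.40 mm.
From the linear strain diagram with ε_cu = 0.003: ε_t = 0.003 (d − c)/c = 0.003 × (885 − 234.40)/234.40 = 0.00833.
Since ε_t ≥ 0.005, the section is tension-controlled.

ε_t ≈ 0.00833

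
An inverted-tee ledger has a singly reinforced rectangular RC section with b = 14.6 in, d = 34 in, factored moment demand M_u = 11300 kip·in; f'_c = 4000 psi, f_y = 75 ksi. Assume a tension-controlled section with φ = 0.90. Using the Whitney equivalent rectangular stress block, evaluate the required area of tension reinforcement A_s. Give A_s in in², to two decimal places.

M_n = M_u/φ = 11300/0.90 = 12555.6 kip·in.
From M_n = 0.85 f'_c a b (d − a/2):
a = d − √(d² − 2M_n/(0.85 f'_c b)) = 34 − √(34² − 2 × 12555.6/(0.85 × 4 × 14.6)) = 8.502 in.
A_s = 0.85 f'_c a b / f_y = 0.85 × 4 × 8.502 × 14.6 / 75 = 5.627 in².

A_s ≈ 5.63 in²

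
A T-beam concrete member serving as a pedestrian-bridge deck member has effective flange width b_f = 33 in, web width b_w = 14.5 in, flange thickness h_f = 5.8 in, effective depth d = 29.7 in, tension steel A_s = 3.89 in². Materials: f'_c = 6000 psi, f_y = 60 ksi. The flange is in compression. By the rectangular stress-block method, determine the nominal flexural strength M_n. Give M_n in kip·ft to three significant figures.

Tension: T = A_s f_y = 3.89 × 60 = 233.4 kips.
Try a within the flange: a = T/(0.85 f'_c b_f) = 233.4/(0.85 × 6 × 33) = 1.387 in.
Since a = 1.387 ≤ h_f = 5.8 in, the stress block lies entirely in the flange; analyse as a rectangular beam of width b_f.
M_n = T(d − a/2) = 233.4 × (29.7 − 0.6935) = 6770.1 kip·in.
M_n = 6770.1/12 = 564.18 kip·ft.

M_n ≈ 564 kip·ft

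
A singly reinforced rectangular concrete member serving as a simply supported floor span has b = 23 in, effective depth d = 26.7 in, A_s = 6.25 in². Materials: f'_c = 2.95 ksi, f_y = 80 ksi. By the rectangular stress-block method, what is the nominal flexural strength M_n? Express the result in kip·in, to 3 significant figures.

T = A_s f_y = 6.25 × 80 = 500 kips.
a = T/(0.85 f'_c b) = 500/(0.85 × 2.95 × 23) = 8.670 in.
M_n = T(d − a/2) = 500 × (26.7 − 4.335) = 11182.5 kip·in.

M_n ≈ 11200 kip·in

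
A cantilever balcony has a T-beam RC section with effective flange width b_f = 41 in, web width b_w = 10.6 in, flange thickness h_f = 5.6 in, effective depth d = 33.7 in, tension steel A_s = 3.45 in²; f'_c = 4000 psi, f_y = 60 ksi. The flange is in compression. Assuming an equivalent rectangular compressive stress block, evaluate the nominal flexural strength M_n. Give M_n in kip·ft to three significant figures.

Tension: T = A_s f_y = 3.45 × 60 = 207 kips.
Try a within the flange: a = T/(0.85 f'_c b_f) = 207/(0.85 × 4 × 41) = 1.485 in.
Since a = 1.485 ≤ h_f = 5.6 in, the stress block lies entirely in the flange; analyse as a rectangular beam of width b_f.
M_n = T(d − a/2) = 207 × (33.7 − 0.7425) = 6822.2 kip·in.
M_n = 6822.2/12 = 568.52 kip·ft.

M_n ≈ 569 kip·ft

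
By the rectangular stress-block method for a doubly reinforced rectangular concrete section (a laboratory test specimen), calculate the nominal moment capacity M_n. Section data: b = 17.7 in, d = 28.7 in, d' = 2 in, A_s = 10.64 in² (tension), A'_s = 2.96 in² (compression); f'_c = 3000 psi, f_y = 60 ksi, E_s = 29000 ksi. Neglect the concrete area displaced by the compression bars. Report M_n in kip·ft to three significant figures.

M_n ≈ 1300 kip·ft

Assume both steels yield.
a = (A_s − A'_s) f_y/(0.85 f'_c b) = (10.64 − 2.96) × 60/(0.85 × 3 × 17.7) = 10.209 in.
c = a/β₁ = 10.209/0.85 = 12.011 in; ε'_s = 0.003(c − d')/c = 0.0025 ≥ ε_y = 0.0021, so the compression steel yields.
M_n = (A_s − A'_s) f_y (d − a/2) + A'_s f_y (d − d') = 460.8 × (28.7 − 5.1045) + 177.6 × (28.7 − 2) = 10872.8 + 4741.9 = 15614.7 kip·in = 15614.7/12 = 1301.23 kip·ft.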